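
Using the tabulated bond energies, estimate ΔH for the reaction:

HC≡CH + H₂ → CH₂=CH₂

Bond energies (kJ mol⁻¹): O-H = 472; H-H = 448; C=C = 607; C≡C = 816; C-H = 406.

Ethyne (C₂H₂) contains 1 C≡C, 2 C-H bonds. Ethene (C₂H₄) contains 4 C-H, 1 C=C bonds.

Bonds broken (reactants):
  C≡C: 1 × 816 = 816
  C-H: 2 × 406 = 812
  H-H: 1 × 448 = 448
  Σ(broken) = 2076 kJ
Bonds formed (products):
  C-H: 4 × 406 = 1624
  C=C: 1 × 607 = 607
  Σ(formed) = 2231 kJ
ΔH = Σ(broken) − Σ(formed) = 2076 − 2231 = −155 kJ

ΔH ≈ −155 kJ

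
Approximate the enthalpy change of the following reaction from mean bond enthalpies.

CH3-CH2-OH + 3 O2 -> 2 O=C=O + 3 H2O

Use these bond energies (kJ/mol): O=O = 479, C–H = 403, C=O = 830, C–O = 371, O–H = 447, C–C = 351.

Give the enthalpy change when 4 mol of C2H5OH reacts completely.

ΔH = −5524 kJ

Bonds broken (reactants):
  C–C: 1 × 351 = 351
  C–H: 5 × 403 = 2015
  C–O: 1 × 371 = 371
  O–H: 1 × 447 = 447
  O=O: 3 × 479 = 1437
  Σ(broken) = 4621 kJ
Bonds formed (products):
  C=O: 4 × 830 = 3320
  O–H: 6 × 447 = 2682
  Σ(formed) = 6002 kJ
ΔH = Σ(broken) − Σ(formed) = 4621 − 6002 = −1381 kJ
For 4× the reaction as written: 4 × (−1381) = −5524 kJ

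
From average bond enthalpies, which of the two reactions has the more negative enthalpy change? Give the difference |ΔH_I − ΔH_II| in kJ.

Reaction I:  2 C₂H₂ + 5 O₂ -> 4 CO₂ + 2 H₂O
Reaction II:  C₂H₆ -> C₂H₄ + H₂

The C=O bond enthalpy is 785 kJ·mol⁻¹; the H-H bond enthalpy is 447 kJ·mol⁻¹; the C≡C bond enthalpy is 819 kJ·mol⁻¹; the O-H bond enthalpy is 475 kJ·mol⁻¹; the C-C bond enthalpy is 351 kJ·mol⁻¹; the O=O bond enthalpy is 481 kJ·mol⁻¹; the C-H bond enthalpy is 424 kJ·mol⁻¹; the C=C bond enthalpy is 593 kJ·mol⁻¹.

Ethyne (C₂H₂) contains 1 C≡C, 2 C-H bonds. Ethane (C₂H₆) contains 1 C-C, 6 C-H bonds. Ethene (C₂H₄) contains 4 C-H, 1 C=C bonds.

Reaction I, by 2600 kJ

Reaction I:
  Bonds broken (reactants):
    C≡C: 2 × 819 = 1638
    C-H: 4 × 424 = 1696
    O=O: 5 × 481 = 2405
    Σ(broken) = 5739 kJ
  Bonds formed (products):
    C=O: 8 × 785 = 6280
    O-H: 4 × 475 = 1900
    Σ(formed) = 8180 kJ
  ΔH_I = 5739 − 8180 = −2441 kJ
Reaction II:
  Bonds broken (reactants):
    C-C: 1 × 351 = 351
    C-H: 6 × 424 = 2544
    Σ(broken) = 2895 kJ
  Bonds formed (products):
    C-H: 4 × 424 = 1696
    C=C: 1 × 593 = 593
    H-H: 1 × 447 = 447
    Σ(formed) = 2736 kJ
  ΔH_II = 2895 − 2736 = +159 kJ
ΔH_I − ΔH_II = −2600 kJ, so reaction I has the more negative ΔH; |ΔH_I − ΔH_II| = 2600 kJ.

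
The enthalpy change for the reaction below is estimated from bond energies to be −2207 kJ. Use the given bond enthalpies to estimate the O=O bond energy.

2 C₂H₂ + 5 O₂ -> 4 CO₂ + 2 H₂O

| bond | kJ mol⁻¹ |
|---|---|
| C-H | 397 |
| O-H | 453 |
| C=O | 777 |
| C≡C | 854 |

D(O=O) ≈ 505 kJ/mol

Let D be the O=O bond energy.
Σ(broken) = 2×854 + 4×397 + 5×D = 3296 + 5D
Σ(formed) = 8×777 + 4×453 = 8028
ΔH = Σ(broken) − Σ(formed) = (3296 + 5D) − (8028) = −4732 + 5D
Setting this equal to −2207 kJ gives 5D = 2525, so D = 505 kJ/mol.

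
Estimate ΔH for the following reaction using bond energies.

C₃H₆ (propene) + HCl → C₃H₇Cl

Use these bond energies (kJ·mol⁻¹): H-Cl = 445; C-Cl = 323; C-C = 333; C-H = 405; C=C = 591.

ΔH ≈ −25 kJ

Bonds broken (reactants):
  C-C: 1 × 333 = 333
  C-H: 6 × 405 = 2430
  C=C: 1 × 591 = 591
  H-Cl: 1 × 445 = 445
  Σ(broken) = 3799 kJ
Bonds formed (products):
  C-C: 2 × 333 = 666
  C-Cl: 1 × 323 = 323
  C-H: 7 × 405 = 2835
  Σ(formed) = 3824 kJ
ΔH = Σ(broken) − Σ(formed) = 3799 − 3824 = −25 kJ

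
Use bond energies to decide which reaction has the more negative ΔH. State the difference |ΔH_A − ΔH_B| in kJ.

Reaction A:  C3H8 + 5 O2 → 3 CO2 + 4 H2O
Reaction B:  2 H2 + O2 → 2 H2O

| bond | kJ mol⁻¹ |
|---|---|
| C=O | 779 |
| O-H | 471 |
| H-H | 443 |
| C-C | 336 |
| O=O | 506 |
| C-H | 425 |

Reaction A, by 1348 kJ

Reaction A:
  Bonds broken (reactants):
    C-C: 2 × 336 = 672
    C-H: 8 × 425 = 3400
    O=O: 5 × 506 = 2530
    Σ(broken) = 6602 kJ
  Bonds formed (products):
    C=O: 6 × 779 = 4674
    O-H: 8 × 471 = 3768
    Σ(formed) = 8442 kJ
  ΔH_A = 6602 − 8442 = −1840 kJ
Reaction B:
  Bonds broken (reactants):
    H-H: 2 × 443 = 886
    O=O: 1 × 506 = 506
    Σ(broken) = 1392 kJ
  Bonds formed (products):
    O-H: 4 × 471 = 1884
    Σ(formed) = 1884 kJ
  ΔH_B = 1392 − 1884 = −492 kJ
ΔH_A − ΔH_B = −1348 kJ, so reaction A has the more negative ΔH; |ΔH_A − ΔH_B| = 1348 kJ.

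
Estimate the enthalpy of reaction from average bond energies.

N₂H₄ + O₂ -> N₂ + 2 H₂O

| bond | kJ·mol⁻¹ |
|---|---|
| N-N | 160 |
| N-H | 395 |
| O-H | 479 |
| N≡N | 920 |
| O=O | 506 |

ΔH ≈ −590 kJ

Bonds broken (reactants):
  N-H: 4 × 395 = 1580
  N-N: 1 × 160 = 160
  O=O: 1 × 506 = 506
  Σ(broken) = 2246 kJ
Bonds formed (products):
  N≡N: 1 × 920 = 920
  O-H: 4 × 479 = 1916
  Σ(formed) = 2836 kJ
ΔH = Σ(broken) − Σ(formed) = 2246 − 2836 = −590 kJ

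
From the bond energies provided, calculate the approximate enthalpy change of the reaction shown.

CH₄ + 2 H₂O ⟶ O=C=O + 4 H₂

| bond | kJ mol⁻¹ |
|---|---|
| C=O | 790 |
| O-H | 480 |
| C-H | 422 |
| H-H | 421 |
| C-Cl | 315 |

Bonds broken (reactants):
  C-H: 4 × 422 = 1688
  O-H: 4 × 480 = 1920
  Σ(broken) = 3608 kJ
Bonds formed (products):
  C=O: 2 × 790 = 1580
  H-H: 4 × 421 = 1684
  Σ(formed) = 3264 kJ
ΔH = Σ(broken) − Σ(formed) = 3608 − 3264 = +344 kJ

ΔH ≈ +344 kJ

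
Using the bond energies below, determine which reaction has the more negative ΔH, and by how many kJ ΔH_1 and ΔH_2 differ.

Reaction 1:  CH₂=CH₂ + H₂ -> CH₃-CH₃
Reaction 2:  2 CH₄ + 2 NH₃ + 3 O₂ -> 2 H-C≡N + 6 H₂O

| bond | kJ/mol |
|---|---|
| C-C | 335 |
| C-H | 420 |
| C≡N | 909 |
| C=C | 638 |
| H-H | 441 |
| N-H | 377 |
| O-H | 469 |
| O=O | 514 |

Reaction 1:
  Bonds broken (reactants):
    C-H: 4 × 420 = 1680
    C=C: 1 × 638 = 638
    H-H: 1 × 441 = 441
    Σ(broken) = 2759 kJ
  Bonds formed (products):
    C-C: 1 × 335 = 335
    C-H: 6 × 420 = 2520
    Σ(formed) = 2855 kJ
  ΔH_1 = 2759 − 2855 = −96 kJ
Reaction 2:
  Bonds broken (reactants):
    C-H: 8 × 420 = 3360
    N-H: 6 × 377 = 2262
    O=O: 3 × 514 = 1542
    Σ(broken) = 7164 kJ
  Bonds formed (products):
    C≡N: 2 × 909 = 1818
    C-H: 2 × 420 = 840
    O-H: 12 × 469 = 5628
    Σ(formed) = 8286 kJ
  ΔH_2 = 7164 − 8286 = −1122 kJ
ΔH_1 − ΔH_2 = +1026 kJ, so reaction 2 has the more negative ΔH; |ΔH_1 − ΔH_2| = 1026 kJ.

Reaction 2, by 1026 kJ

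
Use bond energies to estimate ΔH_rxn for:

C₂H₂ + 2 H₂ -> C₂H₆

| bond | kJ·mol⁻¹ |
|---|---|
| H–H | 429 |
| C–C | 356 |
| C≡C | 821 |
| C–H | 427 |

ΔH ≈ −385 kJ

Bonds broken (reactants):
  C≡C: 1 × 821 = 821
  C–H: 2 × 427 = 854
  H–H: 2 × 429 = 858
  Σ(broken) = 2533 kJ
Bonds formed (products):
  C–C: 1 × 356 = 356
  C–H: 6 × 427 = 2562
  Σ(formed) = 2918 kJ
ΔH = Σ(broken) − Σ(formed) = 2533 − 2918 = −385 kJ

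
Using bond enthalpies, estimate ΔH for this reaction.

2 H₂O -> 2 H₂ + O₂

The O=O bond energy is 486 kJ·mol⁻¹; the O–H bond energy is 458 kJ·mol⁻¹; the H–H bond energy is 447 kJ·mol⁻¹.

ΔH ≈ +452 kJ

Bonds broken (reactants):
  O–H: 4 × 458 = 1832
  Σ(broken) = 1832 kJ
Bonds formed (products):
  H–H: 2 × 447 = 894
  O=O: 1 × 486 = 486
  Σ(formed) = 1380 kJ
ΔH = Σ(broken) − Σ(formed) = 1832 − 1380 = +452 kJ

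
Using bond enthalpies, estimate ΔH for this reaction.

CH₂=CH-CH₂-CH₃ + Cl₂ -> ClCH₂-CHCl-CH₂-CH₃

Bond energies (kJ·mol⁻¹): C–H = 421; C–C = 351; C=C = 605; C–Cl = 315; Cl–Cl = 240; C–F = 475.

Bonds broken (reactants):
  C–C: 2 × 351 = 702
  C–H: 8 × 421 = 3368
  C=C: 1 × 605 = 605
  Cl–Cl: 1 × 240 = 240
  Σ(broken) = 4915 kJ
Bonds formed (products):
  C–C: 3 × 351 = 1053
  C–Cl: 2 × 315 = 630
  C–H: 8 × 421 = 3368
  Σ(formed) = 5051 kJ
ΔH = Σ(broken) − Σ(formed) = 4915 − 5051 = −136 kJ

ΔH ≈ −136 kJ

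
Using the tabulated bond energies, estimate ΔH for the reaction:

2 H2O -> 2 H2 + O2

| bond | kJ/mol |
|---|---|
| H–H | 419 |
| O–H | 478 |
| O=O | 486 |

ΔH ≈ +588 kJ

Bonds broken (reactants):
  O–H: 4 × 478 = 1912
  Σ(broken) = 1912 kJ
Bonds formed (products):
  H–H: 2 × 419 = 838
  O=O: 1 × 486 = 486
  Σ(formed) = 1324 kJ
ΔH = Σ(broken) − Σ(formed) = 1912 − 1324 = +588 kJ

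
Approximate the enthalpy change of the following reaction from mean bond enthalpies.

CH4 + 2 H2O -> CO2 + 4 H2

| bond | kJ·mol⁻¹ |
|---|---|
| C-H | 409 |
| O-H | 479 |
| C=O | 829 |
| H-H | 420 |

ΔH ≈ +214 kJ

Bonds broken (reactants):
  C-H: 4 × 409 = 1636
  O-H: 4 × 479 = 1916
  Σ(broken) = 3552 kJ
Bonds formed (products):
  C=O: 2 × 829 = 1658
  H-H: 4 × 420 = 1680
  Σ(formed) = 3338 kJ
ΔH = Σ(broken) − Σ(formed) = 3552 − 3338 = +214 kJ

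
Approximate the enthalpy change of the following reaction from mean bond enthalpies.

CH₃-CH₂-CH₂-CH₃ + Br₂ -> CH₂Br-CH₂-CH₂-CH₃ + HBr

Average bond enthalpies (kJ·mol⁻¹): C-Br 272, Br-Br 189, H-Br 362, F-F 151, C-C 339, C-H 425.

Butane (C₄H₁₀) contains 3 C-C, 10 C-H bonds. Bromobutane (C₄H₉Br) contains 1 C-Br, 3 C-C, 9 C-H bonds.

Bonds broken (reactants):
  Br-Br: 1 × 189 = 189
  C-C: 3 × 339 = 1017
  C-H: 10 × 425 = 4250
  Σ(broken) = 5456 kJ
Bonds formed (products):
  C-Br: 1 × 272 = 272
  C-C: 3 × 339 = 1017
  C-H: 9 × 425 = 3825
  H-Br: 1 × 362 = 362
  Σ(formed) = 5476 kJ
ΔH = Σ(broken) − Σ(formed) = 5456 − 5476 = −20 kJ

ΔH ≈ −20 kJ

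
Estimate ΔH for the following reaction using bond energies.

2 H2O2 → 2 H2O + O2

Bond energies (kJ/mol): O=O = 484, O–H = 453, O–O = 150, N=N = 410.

Bonds broken (reactants):
  O–H: 4 × 453 = 1812
  O–O: 2 × 150 = 300
  Σ(broken) = 2112 kJ
Bonds formed (products):
  O–H: 4 × 453 = 1812
  O=O: 1 × 484 = 484
  Σ(formed) = 2296 kJ
ΔH = Σ(broken) − Σ(formed) = 2112 − 2296 = −184 kJ

ΔH ≈ −184 kJ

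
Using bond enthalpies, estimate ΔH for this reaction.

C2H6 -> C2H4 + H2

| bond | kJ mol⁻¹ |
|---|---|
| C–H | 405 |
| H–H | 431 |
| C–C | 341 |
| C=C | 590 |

ΔH ≈ +130 kJ

Bonds broken (reactants):
  C–C: 1 × 341 = 341
  C–H: 6 × 405 = 2430
  Σ(broken) = 2771 kJ
Bonds formed (products):
  C–H: 4 × 405 = 1620
  C=C: 1 × 590 = 590
  H–H: 1 × 431 = 431
  Σ(formed) = 2641 kJ
ΔH = Σ(broken) − Σ(formed) = 2771 − 2641 = +130 kJ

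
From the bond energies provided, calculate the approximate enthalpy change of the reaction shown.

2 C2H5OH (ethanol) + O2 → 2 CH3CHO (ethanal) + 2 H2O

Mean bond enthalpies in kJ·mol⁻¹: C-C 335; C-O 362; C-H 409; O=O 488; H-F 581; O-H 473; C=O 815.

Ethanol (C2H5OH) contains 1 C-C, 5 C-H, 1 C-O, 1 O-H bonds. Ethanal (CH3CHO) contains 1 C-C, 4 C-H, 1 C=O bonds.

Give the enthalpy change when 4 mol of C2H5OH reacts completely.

Bonds broken (reactants):
  C-C: 2 × 335 = 670
  C-H: 10 × 409 = 4090
  C-O: 2 × 362 = 724
  O-H: 2 × 473 = 946
  O=O: 1 × 488 = 488
  Σ(broken) = 6918 kJ
Bonds formed (products):
  C-C: 2 × 335 = 670
  C-H: 8 × 409 = 3272
  C=O: 2 × 815 = 1630
  O-H: 4 × 473 = 1892
  Σ(formed) = 7464 kJ
ΔH = Σ(broken) − Σ(formed) = 6918 − 7464 = −546 kJ
For 2× the reaction as written: 2 × (−546) = −1092 kJ

ΔH = −1092 kJ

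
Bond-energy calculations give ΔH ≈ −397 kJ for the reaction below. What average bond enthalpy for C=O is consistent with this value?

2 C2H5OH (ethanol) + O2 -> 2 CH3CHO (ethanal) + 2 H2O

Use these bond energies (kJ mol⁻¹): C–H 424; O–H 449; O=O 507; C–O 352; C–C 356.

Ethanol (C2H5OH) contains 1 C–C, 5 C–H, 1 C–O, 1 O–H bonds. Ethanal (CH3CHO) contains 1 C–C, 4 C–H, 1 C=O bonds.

Let D be the C=O bond energy.
Σ(broken) = 2×356 + 10×424 + 2×352 + 2×449 + 1×507 = 7061
Σ(formed) = 2×356 + 8×424 + 2×D + 4×449 = 5900 + 2D
ΔH = Σ(broken) − Σ(formed) = (7061) − (5900 + 2D) = +1161 − 2D
Setting this equal to −397 kJ gives 2D = 1558, so D = 779 kJ/mol.

D(C=O) ≈ 779 kJ/mol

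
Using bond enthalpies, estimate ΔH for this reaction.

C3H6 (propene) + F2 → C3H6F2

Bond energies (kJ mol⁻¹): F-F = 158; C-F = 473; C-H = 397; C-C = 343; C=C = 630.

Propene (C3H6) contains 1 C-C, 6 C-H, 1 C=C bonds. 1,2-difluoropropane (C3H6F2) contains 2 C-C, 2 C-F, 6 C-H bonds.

Bonds broken (reactants):
  C-C: 1 × 343 = 343
  C-H: 6 × 397 = 2382
  C=C: 1 × 630 = 630
  F-F: 1 × 158 = 158
  Σ(broken) = 3513 kJ
Bonds formed (products):
  C-C: 2 × 343 = 686
  C-F: 2 × 473 = 946
  C-H: 6 × 397 = 2382
  Σ(formed) = 4014 kJ
ΔH = Σ(broken) − Σ(formed) = 3513 − 4014 = −501 kJ

ΔH ≈ −501 kJ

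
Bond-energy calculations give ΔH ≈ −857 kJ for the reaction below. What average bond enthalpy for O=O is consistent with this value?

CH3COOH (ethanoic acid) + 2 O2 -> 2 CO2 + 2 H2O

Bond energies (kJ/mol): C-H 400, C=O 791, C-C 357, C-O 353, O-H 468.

Let D be the O=O bond energy.
Σ(broken) = 1×357 + 3×400 + 1×353 + 1×791 + 1×468 + 2×D = 3169 + 2D
Σ(formed) = 4×791 + 4×468 = 5036
ΔH = Σ(broken) − Σ(formed) = (3169 + 2D) − (5036) = −1867 + 2D
Setting this equal to −857 kJ gives 2D = 1010, so D = 505 kJ/mol.

D(O=O) ≈ 505 kJ/mol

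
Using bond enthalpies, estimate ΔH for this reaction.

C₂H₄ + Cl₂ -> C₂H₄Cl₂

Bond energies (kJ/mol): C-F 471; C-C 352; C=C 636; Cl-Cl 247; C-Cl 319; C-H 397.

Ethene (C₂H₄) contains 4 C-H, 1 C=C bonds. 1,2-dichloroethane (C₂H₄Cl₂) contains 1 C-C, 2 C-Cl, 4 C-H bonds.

Bonds broken (reactants):
  C-H: 4 × 397 = 1588
  C=C: 1 × 636 = 636
  Cl-Cl: 1 × 247 = 247
  Σ(broken) = 2471 kJ
Bonds formed (products):
  C-C: 1 × 352 = 352
  C-Cl: 2 × 319 = 638
  C-H: 4 × 397 = 1588
  Σ(formed) = 2578 kJ
ΔH = Σ(broken) − Σ(formed) = 2471 − 2578 = −107 kJ

ΔH ≈ −107 kJ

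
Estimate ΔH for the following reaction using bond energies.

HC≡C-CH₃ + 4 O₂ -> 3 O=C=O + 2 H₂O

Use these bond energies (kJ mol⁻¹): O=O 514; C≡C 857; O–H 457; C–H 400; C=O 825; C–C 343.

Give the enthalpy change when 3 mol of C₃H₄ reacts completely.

Bonds broken (reactants):
  C≡C: 1 × 857 = 857
  C–C: 1 × 343 = 343
  C–H: 4 × 400 = 1600
  O=O: 4 × 514 = 2056
  Σ(broken) = 4856 kJ
Bonds formed (products):
  C=O: 6 × 825 = 4950
  O–H: 4 × 457 = 1828
  Σ(formed) = 6778 kJ
ΔH = Σ(broken) − Σ(formed) = 4856 − 6778 = −1922 kJ
For 3× the reaction as written: 3 × (−1922) = −5766 kJ

ΔH = −5766 kJ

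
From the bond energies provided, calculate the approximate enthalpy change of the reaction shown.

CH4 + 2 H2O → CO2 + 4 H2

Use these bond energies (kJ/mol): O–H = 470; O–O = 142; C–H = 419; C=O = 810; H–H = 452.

ΔH ≈ +128 kJ

Bonds broken (reactants):
  C–H: 4 × 419 = 1676
  O–H: 4 × 470 = 1880
  Σ(broken) = 3556 kJ
Bonds formed (products):
  C=O: 2 × 810 = 1620
  H–H: 4 × 452 = 1808
  Σ(formed) = 3428 kJ
ΔH = Σ(broken) − Σ(formed) = 3556 − 3428 = +128 kJ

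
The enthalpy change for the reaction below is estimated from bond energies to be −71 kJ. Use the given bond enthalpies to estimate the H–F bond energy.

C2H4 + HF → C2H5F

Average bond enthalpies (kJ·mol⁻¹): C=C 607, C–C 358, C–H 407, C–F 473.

Let D be the H–F bond energy.
Σ(broken) = 4×407 + 1×607 + 1×D = 2235 + D
Σ(formed) = 1×358 + 1×473 + 5×407 = 2866
ΔH = Σ(broken) − Σ(formed) = (2235 + D) − (2866) = −631 + D
Setting this equal to −71 kJ gives D = 560 kJ/mol.

D(H–F) ≈ 560 kJ/mol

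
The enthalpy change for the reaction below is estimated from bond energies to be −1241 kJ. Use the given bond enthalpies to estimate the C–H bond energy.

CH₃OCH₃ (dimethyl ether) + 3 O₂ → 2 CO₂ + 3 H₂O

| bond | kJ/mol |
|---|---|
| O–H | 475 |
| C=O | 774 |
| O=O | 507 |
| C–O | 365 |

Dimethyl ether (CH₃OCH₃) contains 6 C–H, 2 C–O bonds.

D(C–H) ≈ 409 kJ/mol

Let D be the C–H bond energy.
Σ(broken) = 6×D + 2×365 + 3×507 = 2251 + 6D
Σ(formed) = 4×774 + 6×475 = 5946
ΔH = Σ(broken) − Σ(formed) = (2251 + 6D) − (5946) = −3695 + 6D
Setting this equal to −1241 kJ gives 6D = 2454, so D = 409 kJ/mol.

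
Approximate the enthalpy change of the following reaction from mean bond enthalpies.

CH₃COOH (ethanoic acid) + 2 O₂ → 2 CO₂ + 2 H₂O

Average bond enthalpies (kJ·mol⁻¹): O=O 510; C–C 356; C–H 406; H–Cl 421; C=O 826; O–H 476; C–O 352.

ΔH ≈ −960 kJ

Bonds broken (reactants):
  C–C: 1 × 356 = 356
  C–H: 3 × 406 = 1218
  C–O: 1 × 352 = 352
  C=O: 1 × 826 = 826
  O–H: 1 × 476 = 476
  O=O: 2 × 510 = 1020
  Σ(broken) = 4248 kJ
Bonds formed (products):
  C=O: 4 × 826 = 3304
  O–H: 4 × 476 = 1904
  Σ(formed) = 5208 kJ
ΔH = Σ(broken) − Σ(formed) = 4248 − 5208 = −960 kJ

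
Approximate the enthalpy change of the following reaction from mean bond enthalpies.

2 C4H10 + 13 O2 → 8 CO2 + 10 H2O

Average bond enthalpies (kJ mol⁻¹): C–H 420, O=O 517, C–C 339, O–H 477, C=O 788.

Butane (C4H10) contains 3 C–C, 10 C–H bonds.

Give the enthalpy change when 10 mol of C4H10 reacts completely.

ΔH = −24965 kJ

Bonds broken (reactants):
  C–C: 6 × 339 = 2034
  C–H: 20 × 420 = 8400
  O=O: 13 × 517 = 6721
  Σ(broken) = 17155 kJ
Bonds formed (products):
  C=O: 16 × 788 = 12608
  O–H: 20 × 477 = 9540
  Σ(formed) = 22148 kJ
ΔH = Σ(broken) − Σ(formed) = 17155 − 22148 = −4993 kJ
For 5× the reaction as written: 5 × (−4993) = −24965 kJ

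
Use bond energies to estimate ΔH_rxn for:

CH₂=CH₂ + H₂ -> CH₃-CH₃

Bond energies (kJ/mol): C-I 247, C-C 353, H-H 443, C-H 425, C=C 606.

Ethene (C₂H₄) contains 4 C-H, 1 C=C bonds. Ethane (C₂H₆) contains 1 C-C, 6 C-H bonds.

Bonds broken (reactants):
  C-H: 4 × 425 = 1700
  C=C: 1 × 606 = 606
  H-H: 1 × 443 = 443
  Σ(broken) = 2749 kJ
Bonds formed (products):
  C-C: 1 × 353 = 353
  C-H: 6 × 425 = 2550
  Σ(formed) = 2903 kJ
ΔH = Σ(broken) − Σ(formed) = 2749 − 2903 = −154 kJ

ΔH ≈ −154 kJ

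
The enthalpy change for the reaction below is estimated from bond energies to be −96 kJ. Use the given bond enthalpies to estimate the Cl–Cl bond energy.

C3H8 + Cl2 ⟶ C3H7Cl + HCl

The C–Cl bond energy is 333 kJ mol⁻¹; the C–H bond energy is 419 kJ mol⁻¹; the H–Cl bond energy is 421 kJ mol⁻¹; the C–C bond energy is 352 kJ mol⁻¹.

D(Cl–Cl) ≈ 239 kJ/mol

Let D be the Cl–Cl bond energy.
Σ(broken) = 2×352 + 8×419 + 1×D = 4056 + D
Σ(formed) = 2×352 + 1×333 + 7×419 + 1×421 = 4391
ΔH = Σ(broken) − Σ(formed) = (4056 + D) − (4391) = −335 + D
Setting this equal to −96 kJ gives D = 239 kJ/mol.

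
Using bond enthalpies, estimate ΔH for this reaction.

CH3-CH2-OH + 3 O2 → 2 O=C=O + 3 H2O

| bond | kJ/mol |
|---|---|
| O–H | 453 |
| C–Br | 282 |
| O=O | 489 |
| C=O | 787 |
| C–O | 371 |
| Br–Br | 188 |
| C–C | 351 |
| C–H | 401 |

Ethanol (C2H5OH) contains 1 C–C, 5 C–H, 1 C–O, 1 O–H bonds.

ΔH ≈ −1219 kJ

Bonds broken (reactants):
  C–C: 1 × 351 = 351
  C–H: 5 × 401 = 2005
  C–O: 1 × 371 = 371
  O–H: 1 × 453 = 453
  O=O: 3 × 489 = 1467
  Σ(broken) = 4647 kJ
Bonds formed (products):
  C=O: 4 × 787 = 3148
  O–H: 6 × 453 = 2718
  Σ(formed) = 5866 kJ
ΔH = Σ(broken) − Σ(formed) = 4647 − 5866 = −1219 kJ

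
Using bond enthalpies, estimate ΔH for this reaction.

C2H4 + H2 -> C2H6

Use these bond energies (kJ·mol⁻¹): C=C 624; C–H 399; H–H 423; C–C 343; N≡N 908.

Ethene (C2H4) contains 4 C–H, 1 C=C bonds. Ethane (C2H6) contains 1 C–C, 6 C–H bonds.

Bonds broken (reactants):
  C–H: 4 × 399 = 1596
  C=C: 1 × 624 = 624
  H–H: 1 × 423 = 423
  Σ(broken) = 2643 kJ
Bonds formed (products):
  C–C: 1 × 343 = 343
  C–H: 6 × 399 = 2394
  Σ(formed) = 2737 kJ
ΔH = Σ(broken) − Σ(formed) = 2643 − 2737 = −94 kJ

ΔH ≈ −94 kJ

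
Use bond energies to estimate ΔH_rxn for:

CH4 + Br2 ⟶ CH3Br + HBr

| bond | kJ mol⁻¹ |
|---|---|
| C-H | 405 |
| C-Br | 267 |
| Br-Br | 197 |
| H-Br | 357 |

Bonds broken (reactants):
  Br-Br: 1 × 197 = 197
  C-H: 4 × 405 = 1620
  Σ(broken) = 1817 kJ
Bonds formed (products):
  C-Br: 1 × 267 = 267
  C-H: 3 × 405 = 1215
  H-Br: 1 × 357 = 357
  Σ(formed) = 1839 kJ
ΔH = Σ(broken) − Σ(formed) = 1817 − 1839 = −22 kJ

ΔH ≈ −22 kJ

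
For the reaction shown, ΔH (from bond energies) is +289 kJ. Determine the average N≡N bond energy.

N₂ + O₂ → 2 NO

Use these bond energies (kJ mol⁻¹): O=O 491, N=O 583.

D(N≡N) ≈ 964 kJ/mol

Let D be the N≡N bond energy.
Σ(broken) = 1×D + 1×491 = 491 + D
Σ(formed) = 2×583 = 1166
ΔH = Σ(broken) − Σ(formed) = (491 + D) − (1166) = −675 + D
Setting this equal to +289 kJ gives D = 964 kJ/mol.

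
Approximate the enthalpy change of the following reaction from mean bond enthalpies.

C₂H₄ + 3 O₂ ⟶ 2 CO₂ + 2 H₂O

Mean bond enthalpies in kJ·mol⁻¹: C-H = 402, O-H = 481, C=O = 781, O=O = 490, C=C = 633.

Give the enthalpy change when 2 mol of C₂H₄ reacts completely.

ΔH = −2674 kJ

Bonds broken (reactants):
  C-H: 4 × 402 = 1608
  C=C: 1 × 633 = 633
  O=O: 3 × 490 = 1470
  Σ(broken) = 3711 kJ
Bonds formed (products):
  C=O: 4 × 781 = 3124
  O-H: 4 × 481 = 1924
  Σ(formed) = 5048 kJ
ΔH = Σ(broken) − Σ(formed) = 3711 − 5048 = −1337 kJ
For 2× the reaction as written: 2 × (−1337) = −2674 kJ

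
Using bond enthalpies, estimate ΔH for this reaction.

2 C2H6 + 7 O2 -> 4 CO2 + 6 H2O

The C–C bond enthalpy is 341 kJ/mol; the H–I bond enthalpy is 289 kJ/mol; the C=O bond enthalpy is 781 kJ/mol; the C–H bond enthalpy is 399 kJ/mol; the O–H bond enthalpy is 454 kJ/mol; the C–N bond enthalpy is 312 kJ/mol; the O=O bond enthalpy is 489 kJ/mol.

ΔH ≈ −2803 kJ

Bonds broken (reactants):
  C–C: 2 × 341 = 682
  C–H: 12 × 399 = 4788
  O=O: 7 × 489 = 3423
  Σ(broken) = 8893 kJ
Bonds formed (products):
  C=O: 8 × 781 = 6248
  O–H: 12 × 454 = 5448
  Σ(formed) = 11696 kJ
ΔH = Σ(broken) − Σ(formed) = 8893 − 11696 = −2803 kJ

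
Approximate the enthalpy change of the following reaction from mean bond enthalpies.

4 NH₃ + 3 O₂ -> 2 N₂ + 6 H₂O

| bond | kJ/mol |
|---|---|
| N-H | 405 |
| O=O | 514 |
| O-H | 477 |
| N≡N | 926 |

Bonds broken (reactants):
  N-H: 12 × 405 = 4860
  O=O: 3 × 514 = 1542
  Σ(broken) = 6402 kJ
Bonds formed (products):
  N≡N: 2 × 926 = 1852
  O-H: 12 × 477 = 5724
  Σ(formed) = 7576 kJ
ΔH = Σ(broken) − Σ(formed) = 6402 − 7576 = −1174 kJ

ΔH ≈ −1174 kJ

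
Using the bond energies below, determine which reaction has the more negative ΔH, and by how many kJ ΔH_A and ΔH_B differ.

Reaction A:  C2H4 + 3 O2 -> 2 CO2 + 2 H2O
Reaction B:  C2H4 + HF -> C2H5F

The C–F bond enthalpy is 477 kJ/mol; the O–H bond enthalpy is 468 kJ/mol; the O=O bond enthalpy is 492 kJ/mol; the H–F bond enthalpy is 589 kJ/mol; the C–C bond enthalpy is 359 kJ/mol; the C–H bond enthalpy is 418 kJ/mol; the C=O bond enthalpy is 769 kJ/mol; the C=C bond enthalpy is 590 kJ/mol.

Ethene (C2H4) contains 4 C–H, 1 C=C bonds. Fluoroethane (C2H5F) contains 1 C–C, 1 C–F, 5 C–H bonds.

Reaction A:
  Bonds broken (reactants):
    C–H: 4 × 418 = 1672
    C=C: 1 × 590 = 590
    O=O: 3 × 492 = 1476
    Σ(broken) = 3738 kJ
  Bonds formed (products):
    C=O: 4 × 769 = 3076
    O–H: 4 × 468 = 1872
    Σ(formed) = 4948 kJ
  ΔH_A = 3738 − 4948 = −1210 kJ
Reaction B:
  Bonds broken (reactants):
    C–H: 4 × 418 = 1672
    C=C: 1 × 590 = 590
    H–F: 1 × 589 = 589
    Σ(broken) = 2851 kJ
  Bonds formed (products):
    C–C: 1 × 359 = 359
    C–F: 1 × 477 = 477
    C–H: 5 × 418 = 2090
    Σ(formed) = 2926 kJ
  ΔH_B = 2851 − 2926 = −75 kJ
ΔH_A − ΔH_B = −1135 kJ, so reaction A has the more negative ΔH; |ΔH_A − ΔH_B| = 1135 kJ.

Reaction A, by 1135 kJ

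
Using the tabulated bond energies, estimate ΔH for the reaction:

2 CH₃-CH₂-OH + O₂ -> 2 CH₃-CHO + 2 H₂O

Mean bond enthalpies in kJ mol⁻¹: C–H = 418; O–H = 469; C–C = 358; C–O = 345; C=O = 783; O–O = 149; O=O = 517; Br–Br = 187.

ΔH ≈ −461 kJ

Bonds broken (reactants):
  C–C: 2 × 358 = 716
  C–H: 10 × 418 = 4180
  C–O: 2 × 345 = 690
  O–H: 2 × 469 = 938
  O=O: 1 × 517 = 517
  Σ(broken) = 7041 kJ
Bonds formed (products):
  C–C: 2 × 358 = 716
  C–H: 8 × 418 = 3344
  C=O: 2 × 783 = 1566
  O–H: 4 × 469 = 1876
  Σ(formed) = 7502 kJ
ΔH = Σ(broken) − Σ(formed) = 7041 − 7502 = −461 kJ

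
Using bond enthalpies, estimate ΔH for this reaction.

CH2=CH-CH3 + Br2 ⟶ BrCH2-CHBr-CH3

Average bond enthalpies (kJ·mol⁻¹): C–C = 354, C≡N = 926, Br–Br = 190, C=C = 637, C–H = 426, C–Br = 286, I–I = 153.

ΔH ≈ −99 kJ

Bonds broken (reactants):
  Br–Br: 1 × 190 = 190
  C–C: 1 × 354 = 354
  C–H: 6 × 426 = 2556
  C=C: 1 × 637 = 637
  Σ(broken) = 3737 kJ
Bonds formed (products):
  C–Br: 2 × 286 = 572
  C–C: 2 × 354 = 708
  C–H: 6 × 426 = 2556
  Σ(formed) = 3836 kJ
ΔH = Σ(broken) − Σ(formed) = 3737 − 3836 = −99 kJ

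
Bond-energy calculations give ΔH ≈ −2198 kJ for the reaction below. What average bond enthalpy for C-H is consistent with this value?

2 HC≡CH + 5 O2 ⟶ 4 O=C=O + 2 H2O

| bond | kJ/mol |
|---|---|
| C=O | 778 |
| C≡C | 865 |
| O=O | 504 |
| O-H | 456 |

Let D be the C-H bond energy.
Σ(broken) = 2×865 + 4×D + 5×504 = 4250 + 4D
Σ(formed) = 8×778 + 4×456 = 8048
ΔH = Σ(broken) − Σ(formed) = (4250 + 4D) − (8048) = −3798 + 4D
Setting this equal to −2198 kJ gives 4D = 1600, so D = 400 kJ/mol.

D(C-H) ≈ 400 kJ/mol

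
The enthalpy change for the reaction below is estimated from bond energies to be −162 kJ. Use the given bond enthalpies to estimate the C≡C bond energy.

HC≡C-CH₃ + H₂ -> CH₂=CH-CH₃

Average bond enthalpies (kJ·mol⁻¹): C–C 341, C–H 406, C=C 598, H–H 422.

D(C≡C) ≈ 826 kJ/mol

Let D be the C≡C bond energy.
Σ(broken) = 1×D + 1×341 + 4×406 + 1×422 = 2387 + D
Σ(formed) = 1×341 + 6×406 + 1×598 = 3375
ΔH = Σ(broken) − Σ(formed) = (2387 + D) − (3375) = −988 + D
Setting this equal to −162 kJ gives D = 826 kJ/mol.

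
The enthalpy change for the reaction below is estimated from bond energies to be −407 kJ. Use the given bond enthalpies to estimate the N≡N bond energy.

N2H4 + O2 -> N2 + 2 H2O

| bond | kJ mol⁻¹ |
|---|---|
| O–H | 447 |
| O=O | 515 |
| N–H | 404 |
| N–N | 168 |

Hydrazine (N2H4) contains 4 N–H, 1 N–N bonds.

Let D be the N≡N bond energy.
Σ(broken) = 4×404 + 1×168 + 1×515 = 2299
Σ(formed) = 1×D + 4×447 = 1788 + D
ΔH = Σ(broken) − Σ(formed) = (2299) − (1788 + D) = +511 − D
Setting this equal to −407 kJ gives D = 918 kJ/mol.

D(N≡N) ≈ 918 kJ/mol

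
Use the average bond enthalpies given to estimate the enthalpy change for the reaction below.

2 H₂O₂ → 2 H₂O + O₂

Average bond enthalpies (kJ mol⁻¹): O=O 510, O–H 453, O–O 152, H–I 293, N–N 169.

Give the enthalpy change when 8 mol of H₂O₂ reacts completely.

ΔH = −824 kJ

Bonds broken (reactants):
  O–H: 4 × 453 = 1812
  O–O: 2 × 152 = 304
  Σ(broken) = 2116 kJ
Bonds formed (products):
  O–H: 4 × 453 = 1812
  O=O: 1 × 510 = 510
  Σ(formed) = 2322 kJ
ΔH = Σ(broken) − Σ(formed) = 2116 − 2322 = −206 kJ
For 4× the reaction as written: 4 × (−206) = −824 kJ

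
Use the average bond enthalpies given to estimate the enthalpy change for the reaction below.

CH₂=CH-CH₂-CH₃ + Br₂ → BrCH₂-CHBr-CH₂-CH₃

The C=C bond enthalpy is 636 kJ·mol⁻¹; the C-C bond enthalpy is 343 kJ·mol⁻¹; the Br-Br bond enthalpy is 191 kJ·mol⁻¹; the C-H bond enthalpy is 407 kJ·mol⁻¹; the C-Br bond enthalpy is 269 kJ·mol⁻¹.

ΔH ≈ −54 kJ

Bonds broken (reactants):
  Br-Br: 1 × 191 = 191
  C-C: 2 × 343 = 686
  C-H: 8 × 407 = 3256
  C=C: 1 × 636 = 636
  Σ(broken) = 4769 kJ
Bonds formed (products):
  C-Br: 2 × 269 = 538
  C-C: 3 × 343 = 1029
  C-H: 8 × 407 = 3256
  Σ(formed) = 4823 kJ
ΔH = Σ(broken) − Σ(formed) = 4769 − 4823 = −54 kJ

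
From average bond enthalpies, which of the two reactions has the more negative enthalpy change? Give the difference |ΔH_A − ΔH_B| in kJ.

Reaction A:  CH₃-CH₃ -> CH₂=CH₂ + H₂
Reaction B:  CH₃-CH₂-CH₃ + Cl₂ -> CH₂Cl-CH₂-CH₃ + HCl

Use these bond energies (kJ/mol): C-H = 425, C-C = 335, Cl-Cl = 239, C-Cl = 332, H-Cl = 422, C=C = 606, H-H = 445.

Reaction B, by 224 kJ

Reaction A:
  Bonds broken (reactants):
    C-C: 1 × 335 = 335
    C-H: 6 × 425 = 2550
    Σ(broken) = 2885 kJ
  Bonds formed (products):
    C-H: 4 × 425 = 1700
    C=C: 1 × 606 = 606
    H-H: 1 × 445 = 445
    Σ(formed) = 2751 kJ
  ΔH_A = 2885 − 2751 = +134 kJ
Reaction B:
  Bonds broken (reactants):
    C-C: 2 × 335 = 670
    C-H: 8 × 425 = 3400
    Cl-Cl: 1 × 239 = 239
    Σ(broken) = 4309 kJ
  Bonds formed (products):
    C-C: 2 × 335 = 670
    C-Cl: 1 × 332 = 332
    C-H: 7 × 425 = 2975
    H-Cl: 1 × 422 = 422
    Σ(formed) = 4399 kJ
  ΔH_B = 4309 − 4399 = −90 kJ
ΔH_A − ΔH_B = +224 kJ, so reaction B has the more negative ΔH; |ΔH_A − ΔH_B| = 224 kJ.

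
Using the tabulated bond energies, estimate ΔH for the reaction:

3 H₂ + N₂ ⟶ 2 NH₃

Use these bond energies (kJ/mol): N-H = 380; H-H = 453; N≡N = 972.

Bonds broken (reactants):
  H-H: 3 × 453 = 1359
  N≡N: 1 × 972 = 972
  Σ(broken) = 2331 kJ
Bonds formed (products):
  N-H: 6 × 380 = 2280
  Σ(formed) = 2280 kJ
ΔH = Σ(broken) − Σ(formed) = 2331 − 2280 = +51 kJ

ΔH ≈ +51 kJ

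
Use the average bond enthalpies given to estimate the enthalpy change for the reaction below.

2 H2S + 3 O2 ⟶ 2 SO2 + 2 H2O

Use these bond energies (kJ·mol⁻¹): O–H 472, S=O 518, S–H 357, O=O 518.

Bonds broken (reactants):
  O=O: 3 × 518 = 1554
  S–H: 4 × 357 = 1428
  Σ(broken) = 2982 kJ
Bonds formed (products):
  O–H: 4 × 472 = 1888
  S=O: 4 × 518 = 2072
  Σ(formed) = 3960 kJ
ΔH = Σ(broken) − Σ(formed) = 2982 − 3960 = −978 kJ

ΔH ≈ −978 kJ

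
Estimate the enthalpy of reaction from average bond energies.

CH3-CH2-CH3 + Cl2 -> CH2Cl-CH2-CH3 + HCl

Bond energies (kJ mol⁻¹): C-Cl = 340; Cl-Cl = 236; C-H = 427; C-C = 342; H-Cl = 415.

Bonds broken (reactants):
  C-C: 2 × 342 = 684
  C-H: 8 × 427 = 3416
  Cl-Cl: 1 × 236 = 236
  Σ(broken) = 4336 kJ
Bonds formed (products):
  C-C: 2 × 342 = 684
  C-Cl: 1 × 340 = 340
  C-H: 7 × 427 = 2989
  H-Cl: 1 × 415 = 415
  Σ(formed) = 4428 kJ
ΔH = Σ(broken) − Σ(formed) = 4336 − 4428 = −92 kJ

ΔH ≈ −92 kJ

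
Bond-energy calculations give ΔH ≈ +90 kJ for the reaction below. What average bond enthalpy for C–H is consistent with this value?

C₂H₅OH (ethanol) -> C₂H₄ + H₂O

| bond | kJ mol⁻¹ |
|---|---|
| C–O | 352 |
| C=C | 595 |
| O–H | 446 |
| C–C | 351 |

Let D be the C–H bond energy.
Σ(broken) = 1×351 + 5×D + 1×352 + 1×446 = 1149 + 5D
Σ(formed) = 4×D + 1×595 + 2×446 = 1487 + 4D
ΔH = Σ(broken) − Σ(formed) = (1149 + 5D) − (1487 + 4D) = −338 + D
Setting this equal to +90 kJ gives D = 428 kJ/mol.

D(C–H) ≈ 428 kJ/mol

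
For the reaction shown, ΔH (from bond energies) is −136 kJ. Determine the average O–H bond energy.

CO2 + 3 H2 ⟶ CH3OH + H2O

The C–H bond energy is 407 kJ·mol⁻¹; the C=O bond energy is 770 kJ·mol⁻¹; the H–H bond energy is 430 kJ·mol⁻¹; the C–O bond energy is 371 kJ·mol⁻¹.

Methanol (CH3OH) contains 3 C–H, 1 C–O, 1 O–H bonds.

D(O–H) ≈ 458 kJ/mol

Let D be the O–H bond energy.
Σ(broken) = 2×770 + 3×430 = 2830
Σ(formed) = 3×407 + 1×371 + 3×D = 1592 + 3D
ΔH = Σ(broken) − Σ(formed) = (2830) − (1592 + 3D) = +1238 − 3D
Setting this equal to −136 kJ gives 3D = 1374, so D = 458 kJ/mol.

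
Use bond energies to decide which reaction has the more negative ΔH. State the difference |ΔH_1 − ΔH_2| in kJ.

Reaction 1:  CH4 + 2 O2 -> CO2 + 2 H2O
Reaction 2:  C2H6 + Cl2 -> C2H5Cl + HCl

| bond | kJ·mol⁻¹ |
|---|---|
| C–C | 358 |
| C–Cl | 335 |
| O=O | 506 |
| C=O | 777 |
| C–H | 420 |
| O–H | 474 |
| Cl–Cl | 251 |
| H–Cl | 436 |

Reaction 1, by 658 kJ

Reaction 1:
  Bonds broken (reactants):
    C–H: 4 × 420 = 1680
    O=O: 2 × 506 = 1012
    Σ(broken) = 2692 kJ
  Bonds formed (products):
    C=O: 2 × 777 = 1554
    O–H: 4 × 474 = 1896
    Σ(formed) = 3450 kJ
  ΔH_1 = 2692 − 3450 = −758 kJ
Reaction 2:
  Bonds broken (reactants):
    C–C: 1 × 358 = 358
    C–H: 6 × 420 = 2520
    Cl–Cl: 1 × 251 = 251
    Σ(broken) = 3129 kJ
  Bonds formed (products):
    C–C: 1 × 358 = 358
    C–Cl: 1 × 335 = 335
    C–H: 5 × 420 = 2100
    H–Cl: 1 × 436 = 436
    Σ(formed) = 3229 kJ
  ΔH_2 = 3129 − 3229 = −100 kJ
ΔH_1 − ΔH_2 = −658 kJ, so reaction 1 has the more negative ΔH; |ΔH_1 − ΔH_2| = 658 kJ.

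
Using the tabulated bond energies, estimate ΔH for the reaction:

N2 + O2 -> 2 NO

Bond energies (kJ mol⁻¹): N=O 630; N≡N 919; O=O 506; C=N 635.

Bonds broken (reactants):
  N≡N: 1 × 919 = 919
  O=O: 1 × 506 = 506
  Σ(broken) = 1425 kJ
Bonds formed (products):
  N=O: 2 × 630 = 1260
  Σ(formed) = 1260 kJ
ΔH = Σ(broken) − Σ(formed) = 1425 − 1260 = +165 kJ

ΔH ≈ +165 kJ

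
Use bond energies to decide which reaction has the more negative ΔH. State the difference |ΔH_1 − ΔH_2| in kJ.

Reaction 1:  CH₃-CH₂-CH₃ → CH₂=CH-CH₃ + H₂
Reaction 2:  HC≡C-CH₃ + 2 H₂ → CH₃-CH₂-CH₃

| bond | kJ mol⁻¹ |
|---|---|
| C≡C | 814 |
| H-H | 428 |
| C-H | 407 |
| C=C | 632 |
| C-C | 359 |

Reaction 1:
  Bonds broken (reactants):
    C-C: 2 × 359 = 718
    C-H: 8 × 407 = 3256
    Σ(broken) = 3974 kJ
  Bonds formed (products):
    C-C: 1 × 359 = 359
    C-H: 6 × 407 = 2442
    C=C: 1 × 632 = 632
    H-H: 1 × 428 = 428
    Σ(formed) = 3861 kJ
  ΔH_1 = 3974 − 3861 = +113 kJ
Reaction 2:
  Bonds broken (reactants):
    C≡C: 1 × 814 = 814
    C-C: 1 × 359 = 359
    C-H: 4 × 407 = 1628
    H-H: 2 × 428 = 856
    Σ(broken) = 3657 kJ
  Bonds formed (products):
    C-C: 2 × 359 = 718
    C-H: 8 × 407 = 3256
    Σ(formed) = 3974 kJ
  ΔH_2 = 3657 − 3974 = −317 kJ
ΔH_1 − ΔH_2 = +430 kJ, so reaction 2 has the more negative ΔH; |ΔH_1 − ΔH_2| = 430 kJ.

Reaction 2, by 430 kJ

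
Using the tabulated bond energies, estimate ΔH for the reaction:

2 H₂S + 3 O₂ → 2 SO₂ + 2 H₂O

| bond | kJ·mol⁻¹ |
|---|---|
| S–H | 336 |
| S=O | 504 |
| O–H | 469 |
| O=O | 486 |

ΔH ≈ −1090 kJ

Bonds broken (reactants):
  O=O: 3 × 486 = 1458
  S–H: 4 × 336 = 1344
  Σ(broken) = 2802 kJ
Bonds formed (products):
  O–H: 4 × 469 = 1876
  S=O: 4 × 504 = 2016
  Σ(formed) = 3892 kJ
ΔH = Σ(broken) − Σ(formed) = 2802 − 3892 = −1090 kJ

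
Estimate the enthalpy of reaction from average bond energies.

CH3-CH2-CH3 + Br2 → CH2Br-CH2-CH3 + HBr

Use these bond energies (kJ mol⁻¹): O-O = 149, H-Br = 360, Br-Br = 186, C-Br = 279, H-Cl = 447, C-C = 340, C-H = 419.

Bonds broken (reactants):
  Br-Br: 1 × 186 = 186
  C-C: 2 × 340 = 680
  C-H: 8 × 419 = 3352
  Σ(broken) = 4218 kJ
Bonds formed (products):
  C-Br: 1 × 279 = 279
  C-C: 2 × 340 = 680
  C-H: 7 × 419 = 2933
  H-Br: 1 × 360 = 360
  Σ(formed) = 4252 kJ
ΔH = Σ(broken) − Σ(formed) = 4218 − 4252 = −34 kJ

ΔH ≈ −34 kJ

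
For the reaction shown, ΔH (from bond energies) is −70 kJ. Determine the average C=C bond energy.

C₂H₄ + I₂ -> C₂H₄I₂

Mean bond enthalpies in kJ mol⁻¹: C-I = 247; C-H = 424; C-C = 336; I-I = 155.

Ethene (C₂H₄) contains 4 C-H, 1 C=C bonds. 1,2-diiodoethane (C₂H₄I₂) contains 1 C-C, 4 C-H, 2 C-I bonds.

Let D be the C=C bond energy.
Σ(broken) = 4×424 + 1×D + 1×155 = 1851 + D
Σ(formed) = 1×336 + 4×424 + 2×247 = 2526
ΔH = Σ(broken) − Σ(formed) = (1851 + D) − (2526) = −675 + D
Setting this equal to −70 kJ gives D = 605 kJ/mol.

D(C=C) ≈ 605 kJ/mol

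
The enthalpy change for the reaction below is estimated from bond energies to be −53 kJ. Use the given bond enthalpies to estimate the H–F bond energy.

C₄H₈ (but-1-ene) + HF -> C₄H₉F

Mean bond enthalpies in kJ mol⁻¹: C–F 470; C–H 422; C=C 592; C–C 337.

D(H–F) ≈ 584 kJ/mol

Let D be the H–F bond energy.
Σ(broken) = 2×337 + 8×422 + 1×592 + 1×D = 4642 + D
Σ(formed) = 3×337 + 1×470 + 9×422 = 5279
ΔH = Σ(broken) − Σ(formed) = (4642 + D) − (5279) = −637 + D
Setting this equal to −53 kJ gives D = 584 kJ/mol.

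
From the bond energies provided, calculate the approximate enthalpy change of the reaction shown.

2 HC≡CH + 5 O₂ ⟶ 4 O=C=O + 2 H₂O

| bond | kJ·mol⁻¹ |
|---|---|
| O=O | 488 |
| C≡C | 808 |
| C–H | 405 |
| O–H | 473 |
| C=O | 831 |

Bonds broken (reactants):
  C≡C: 2 × 808 = 1616
  C–H: 4 × 405 = 1620
  O=O: 5 × 488 = 2440
  Σ(broken) = 5676 kJ
Bonds formed (products):
  C=O: 8 × 831 = 6648
  O–H: 4 × 473 = 1892
  Σ(formed) = 8540 kJ
ΔH = Σ(broken) − Σ(formed) = 5676 − 8540 = −2864 kJ

ΔH ≈ −2864 kJ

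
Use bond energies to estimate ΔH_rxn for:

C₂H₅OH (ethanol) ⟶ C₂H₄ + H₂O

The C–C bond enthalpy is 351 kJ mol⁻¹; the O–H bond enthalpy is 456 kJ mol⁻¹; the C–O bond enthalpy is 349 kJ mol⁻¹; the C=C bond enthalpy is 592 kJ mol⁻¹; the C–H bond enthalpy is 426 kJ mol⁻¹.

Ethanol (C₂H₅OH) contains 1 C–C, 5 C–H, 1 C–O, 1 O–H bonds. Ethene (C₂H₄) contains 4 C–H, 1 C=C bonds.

ΔH ≈ +78 kJ

Bonds broken (reactants):
  C–C: 1 × 351 = 351
  C–H: 5 × 426 = 2130
  C–O: 1 × 349 = 349
  O–H: 1 × 456 = 456
  Σ(broken) = 3286 kJ
Bonds formed (products):
  C–H: 4 × 426 = 1704
  C=C: 1 × 592 = 592
  O–H: 2 × 456 = 912
  Σ(formed) = 3208 kJ
ΔH = Σ(broken) − Σ(formed) = 3286 − 3208 = +78 kJ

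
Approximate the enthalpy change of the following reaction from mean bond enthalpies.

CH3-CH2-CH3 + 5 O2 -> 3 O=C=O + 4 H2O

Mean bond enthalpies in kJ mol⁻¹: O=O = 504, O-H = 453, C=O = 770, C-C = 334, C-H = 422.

ΔH ≈ −1680 kJ

Bonds broken (reactants):
  C-C: 2 × 334 = 668
  C-H: 8 × 422 = 3376
  O=O: 5 × 504 = 2520
  Σ(broken) = 6564 kJ
Bonds formed (products):
  C=O: 6 × 770 = 4620
  O-H: 8 × 453 = 3624
  Σ(formed) = 8244 kJ
ΔH = Σ(broken) − Σ(formed) = 6564 − 8244 = −1680 kJ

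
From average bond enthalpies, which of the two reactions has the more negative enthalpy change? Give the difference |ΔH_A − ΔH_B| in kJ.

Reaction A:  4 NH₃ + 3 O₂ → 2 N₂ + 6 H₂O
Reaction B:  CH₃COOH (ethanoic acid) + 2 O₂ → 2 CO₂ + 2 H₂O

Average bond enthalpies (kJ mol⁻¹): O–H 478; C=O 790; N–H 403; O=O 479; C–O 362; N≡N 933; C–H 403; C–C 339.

Reaction A:
  Bonds broken (reactants):
    N–H: 12 × 403 = 4836
    O=O: 3 × 479 = 1437
    Σ(broken) = 6273 kJ
  Bonds formed (products):
    N≡N: 2 × 933 = 1866
    O–H: 12 × 478 = 5736
    Σ(formed) = 7602 kJ
  ΔH_A = 6273 − 7602 = −1329 kJ
Reaction B:
  Bonds broken (reactants):
    C–C: 1 × 339 = 339
    C–H: 3 × 403 = 1209
    C–O: 1 × 362 = 362
    C=O: 1 × 790 = 790
    O–H: 1 × 478 = 478
    O=O: 2 × 479 = 958
    Σ(broken) = 4136 kJ
  Bonds formed (products):
    C=O: 4 × 790 = 3160
    O–H: 4 × 478 = 1912
    Σ(formed) = 5072 kJ
  ΔH_B = 4136 − 5072 = −936 kJ
ΔH_A − ΔH_B = −393 kJ, so reaction A has the more negative ΔH; |ΔH_A − ΔH_B| = 393 kJ.

Reaction A, by 393 kJ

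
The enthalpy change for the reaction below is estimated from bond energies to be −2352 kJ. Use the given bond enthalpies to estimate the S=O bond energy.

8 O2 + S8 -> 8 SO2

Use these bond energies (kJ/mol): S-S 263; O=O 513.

D(S=O) ≈ 535 kJ/mol

Let D be the S=O bond energy.
Σ(broken) = 8×513 + 8×263 = 6208
Σ(formed) = 16×D = 16D
ΔH = Σ(broken) − Σ(formed) = (6208) − (16D) = +6208 − 16D
Setting this equal to −2352 kJ gives 16D = 8560, so D = 535 kJ/mol.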